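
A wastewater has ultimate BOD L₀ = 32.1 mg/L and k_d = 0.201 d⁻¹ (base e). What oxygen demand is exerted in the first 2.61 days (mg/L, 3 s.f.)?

y ≈ 13.1 mg/L

y_t = L₀(1 − e^(−k_d t)) = 32.1 × (1 − e^(−0.201×2.61))
= 32.1 × (1 − 0.5918) = 32.1 × 0.4082 = 13.10 mg/L.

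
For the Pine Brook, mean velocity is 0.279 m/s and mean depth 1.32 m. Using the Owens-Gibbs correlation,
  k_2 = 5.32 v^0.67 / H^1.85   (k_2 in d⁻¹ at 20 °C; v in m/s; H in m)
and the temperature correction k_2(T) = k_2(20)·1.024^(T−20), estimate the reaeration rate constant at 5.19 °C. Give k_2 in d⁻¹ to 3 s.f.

k_2(20) = 5.32 × 0.279^0.67 / 1.32^1.85 = 5.32 × 0.4252 / 1.671 = 1.353 d⁻¹.
k_2(5.19) = 1.353 × 1.024^(5.19−20) = 1.353 × 0.7038 = 0.9525 d⁻¹.

k_2 ≈ 0.952 d⁻¹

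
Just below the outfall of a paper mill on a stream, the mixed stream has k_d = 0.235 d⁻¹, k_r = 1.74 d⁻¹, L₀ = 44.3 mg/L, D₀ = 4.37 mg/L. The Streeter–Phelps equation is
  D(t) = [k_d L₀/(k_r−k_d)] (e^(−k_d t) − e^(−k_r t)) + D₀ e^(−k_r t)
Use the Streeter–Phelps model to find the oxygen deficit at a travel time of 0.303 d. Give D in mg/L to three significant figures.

D ≈ 4.94 mg/L

k_d L₀/(k_r−k_d) = 0.235×44.3/(1.74−0.235) = 10.41/1.505 = 6.917 mg/L.
e^(−k_d t) = e^(−0.235×0.3030) = 0.9313; e^(−k_r t) = e^(−1.74×0.3030) = 0.5902.
D = 6.917 × (0.9313 − 0.5902) + 4.37 × 0.5902 = 2.359 + 2.579 = 4.938 mg/L.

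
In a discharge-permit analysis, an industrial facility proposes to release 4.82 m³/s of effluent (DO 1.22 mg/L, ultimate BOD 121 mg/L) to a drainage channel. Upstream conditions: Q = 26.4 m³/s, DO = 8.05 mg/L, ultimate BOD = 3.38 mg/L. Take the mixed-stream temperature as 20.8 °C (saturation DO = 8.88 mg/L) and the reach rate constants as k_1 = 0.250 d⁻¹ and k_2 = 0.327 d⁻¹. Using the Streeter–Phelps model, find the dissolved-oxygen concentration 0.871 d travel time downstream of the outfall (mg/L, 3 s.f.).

Mixed DO = (26.4×8.05 + 4.82×1.22)/(26.4+4.82) = 218.4/31.22 = 6.996 mg/L.
Mixed L₀ = (26.4×3.38 + 4.82×121)/(31.22) = 672.5/31.22 = 21.54 mg/L.
Initial deficit D₀ = C_s − DO₀ = 8.88 − 6.996 = 1.884 mg/L.
D(0.871) = [0.250×21.54/(0.327−0.250)](e^(−0.250×0.871) − e^(−0.327×0.871)) + 1.884 e^(−0.327×0.871)
= 69.93 × (0.8043 − 0.7522) + 1.884 × 0.7522 = 5.066 mg/L.
DO = 8.88 − 5.066 = 3.814 mg/L.

DO ≈ 3.81 mg/L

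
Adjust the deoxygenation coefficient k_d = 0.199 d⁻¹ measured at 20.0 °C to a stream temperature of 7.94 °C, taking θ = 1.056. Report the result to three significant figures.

k_d(T₂) = k_d(T₁) · θ^(T₂−T₁) = 0.199 × 1.056^(7.94−20.0)
= 0.199 × 1.056^-12.1 = 0.199 × 0.5183 = 0.1031 d⁻¹.

k_d ≈ 0.103 d⁻¹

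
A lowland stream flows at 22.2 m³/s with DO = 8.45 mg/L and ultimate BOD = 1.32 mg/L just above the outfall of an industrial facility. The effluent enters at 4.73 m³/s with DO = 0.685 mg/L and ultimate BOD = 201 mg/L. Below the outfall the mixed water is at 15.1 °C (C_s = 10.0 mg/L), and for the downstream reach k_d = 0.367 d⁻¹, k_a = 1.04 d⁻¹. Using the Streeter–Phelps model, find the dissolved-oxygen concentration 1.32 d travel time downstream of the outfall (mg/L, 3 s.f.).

DO ≈ 2.06 mg/L

Mixed DO = (22.2×8.45 + 4.73×0.685)/(22.2+4.73) = 190.8/26.93 = 7.086 mg/L.
Mixed L₀ = (22.2×1.32 + 4.73×201)/(26.93) = 980.0/26.93 = 36.39 mg/L.
Initial deficit D₀ = C_s − DO₀ = 10.0 − 7.086 = 2.914 mg/L.
D(1.32) = [0.367×36.39/(1.04−0.367)](e^(−0.367×1.32) − e^(−1.04×1.32)) + 2.914 e^(−1.04×1.32)
= 19.85 × (0.6160 − 0.2534) + 2.914 × 0.2534 = 7.935 mg/L.
DO = 10.0 − 7.935 = 2.065 mg/L.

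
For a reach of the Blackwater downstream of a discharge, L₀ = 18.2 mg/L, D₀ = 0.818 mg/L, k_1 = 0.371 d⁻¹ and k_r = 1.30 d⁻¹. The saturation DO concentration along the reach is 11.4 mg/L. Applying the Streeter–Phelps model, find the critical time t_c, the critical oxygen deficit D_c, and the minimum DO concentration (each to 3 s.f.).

With k_r/k_1 = 3.504 and 1 − D₀(k_r−k_1)/(k_1 L₀) = 0.8875,
t_c = ln(3.504 × 0.8875) / (1.30 − 0.371) = ln(3.110) / 0.9290 = 1.135/0.9290 = 1.221 d.
D_c = (k_1/k_r) L₀ e^(−k_1 t_c) = (0.371/1.30) × 18.2 × e^(−0.371×1.221) = 0.2854 × 18.2 × 0.6357 = 3.302 mg/L.
Minimum DO = C_s − D_c = 11.4 − 3.302 = 8.098 mg/L.

t_c ≈ 1.22 d; D_c ≈ 3.30 mg/L; min DO ≈ 8.10 mg/L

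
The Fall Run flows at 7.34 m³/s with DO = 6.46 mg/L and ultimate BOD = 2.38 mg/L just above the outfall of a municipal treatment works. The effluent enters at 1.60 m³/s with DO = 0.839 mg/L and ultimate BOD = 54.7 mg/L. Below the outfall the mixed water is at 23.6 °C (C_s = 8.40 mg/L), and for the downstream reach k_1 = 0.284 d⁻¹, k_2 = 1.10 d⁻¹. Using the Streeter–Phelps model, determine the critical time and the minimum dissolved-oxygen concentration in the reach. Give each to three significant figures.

t_c ≈ 0.0960 d; minimum DO ≈ 5.45 mg/L

Mixed DO = (7.34×6.46 + 1.60×0.839)/(7.34+1.60) = 48.76/8.940 = 5.454 mg/L.
Mixed L₀ = (7.34×2.38 + 1.60×54.7)/(8.940) = 105.0/8.940 = 11.74 mg/L.
Initial deficit D₀ = C_s − DO₀ = 8.40 − 5.454 = 2.946 mg/L.
t_c = (1/0.8160) ln[(1.10/0.284)(1 − 2.946×0.8160/(0.284×11.74))] = 1.225 × ln(1.082) = 0.09604 d.
D_c = (0.284/1.10) × 11.74 × e^(−0.284×0.09604) = 0.2582 × 11.74 × 0.9731 = 2.950 mg/L.
Minimum DO = 8.40 − 2.950 = 5.450 mg/L.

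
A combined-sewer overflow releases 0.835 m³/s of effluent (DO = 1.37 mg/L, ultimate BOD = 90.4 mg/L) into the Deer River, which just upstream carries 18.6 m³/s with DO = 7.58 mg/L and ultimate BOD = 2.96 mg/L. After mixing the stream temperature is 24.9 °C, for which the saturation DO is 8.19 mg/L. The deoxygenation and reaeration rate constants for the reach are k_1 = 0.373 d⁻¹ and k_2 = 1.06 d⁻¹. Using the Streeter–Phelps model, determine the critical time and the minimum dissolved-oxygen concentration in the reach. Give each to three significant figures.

Mixed DO = (18.6×7.58 + 0.835×1.37)/(18.6+0.835) = 142.1/19.44 = 7.313 mg/L.
Mixed L₀ = (18.6×2.96 + 0.835×90.4)/(19.44) = 130.5/19.44 = 6.717 mg/L.
Initial deficit D₀ = C_s − DO₀ = 8.19 − 7.313 = 0.8768 mg/L.
t_c = (1/0.6870) ln[(1.06/0.373)(1 − 0.8768×0.6870/(0.373×6.717))] = 1.456 × ln(2.159) = 1.120 d.
D_c = (0.373/1.06) × 6.717 × e^(−0.373×1.120) = 0.3519 × 6.717 × 0.6585 = 1.556 mg/L.
Minimum DO = 8.19 − 1.556 = 6.634 mg/L.

t_c ≈ 1.12 d; minimum DO ≈ 6.63 mg/L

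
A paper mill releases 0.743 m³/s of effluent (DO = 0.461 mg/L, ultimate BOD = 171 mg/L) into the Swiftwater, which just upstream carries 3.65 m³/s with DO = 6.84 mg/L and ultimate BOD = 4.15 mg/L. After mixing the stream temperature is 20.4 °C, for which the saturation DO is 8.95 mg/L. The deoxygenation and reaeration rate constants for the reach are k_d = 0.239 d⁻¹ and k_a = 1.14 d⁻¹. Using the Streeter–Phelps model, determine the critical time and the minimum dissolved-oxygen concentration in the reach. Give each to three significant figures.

Mixed DO = (3.65×6.84 + 0.743×0.461)/(3.65+0.743) = 25.31/4.393 = 5.761 mg/L.
Mixed L₀ = (3.65×4.15 + 0.743×171)/(4.393) = 142.2/4.393 = 32.37 mg/L.
Initial deficit D₀ = C_s − DO₀ = 8.95 − 5.761 = 3.189 mg/L.
t_c = (1/0.9010) ln[(1.14/0.239)(1 − 3.189×0.9010/(0.239×32.37))] = 1.110 × ln(2.998) = 1.219 d.
D_c = (0.239/1.14) × 32.37 × e^(−0.239×1.219) = 0.2096 × 32.37 × 0.7473 = 5.071 mg/L.
Minimum DO = 8.95 − 5.071 = 3.879 mg/L.

t_c ≈ 1.22 d; minimum DO ≈ 3.88 mg/L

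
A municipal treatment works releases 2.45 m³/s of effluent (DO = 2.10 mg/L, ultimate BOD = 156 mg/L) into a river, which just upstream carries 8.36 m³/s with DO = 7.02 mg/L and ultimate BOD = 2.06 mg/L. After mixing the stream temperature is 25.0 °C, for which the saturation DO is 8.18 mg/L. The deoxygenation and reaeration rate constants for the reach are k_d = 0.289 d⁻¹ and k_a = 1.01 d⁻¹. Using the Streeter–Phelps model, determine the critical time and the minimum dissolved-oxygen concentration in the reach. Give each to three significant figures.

t_c ≈ 1.50 d; minimum DO ≈ 1.33 mg/L

Mixed DO = (8.36×7.02 + 2.45×2.10)/(8.36+2.45) = 63.83/10.81 = 5.905 mg/L.
Mixed L₀ = (8.36×2.06 + 2.45×156)/(10.81) = 399.4/10.81 = 36.95 mg/L.
Initial deficit D₀ = C_s − DO₀ = 8.18 − 5.905 = 2.275 mg/L.
t_c = (1/0.7210) ln[(1.01/0.289)(1 − 2.275×0.7210/(0.289×36.95))] = 1.387 × ln(2.958) = 1.504 d.
D_c = (0.289/1.01) × 36.95 × e^(−0.289×1.504) = 0.2861 × 36.95 × 0.6475 = 6.845 mg/L.
Minimum DO = 8.18 − 6.845 = 1.335 mg/L.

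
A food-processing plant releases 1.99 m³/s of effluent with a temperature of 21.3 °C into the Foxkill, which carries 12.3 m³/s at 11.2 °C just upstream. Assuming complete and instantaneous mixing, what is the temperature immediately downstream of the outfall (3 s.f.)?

Flow-weighted mixing: C = (Q_r C_r + Q_w C_w)/(Q_r + Q_w)
= (12.3×11.2 + 1.99×21.3)/(12.3 + 1.99) = 180.1/14.29 = 12.61 °C.

12.6 °C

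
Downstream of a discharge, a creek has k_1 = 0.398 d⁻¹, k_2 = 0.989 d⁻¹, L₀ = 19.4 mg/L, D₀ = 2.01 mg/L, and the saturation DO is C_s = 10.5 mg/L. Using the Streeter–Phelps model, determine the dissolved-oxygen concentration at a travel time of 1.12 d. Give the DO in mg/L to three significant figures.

k_1 L₀/(k_2−k_1) = 0.398×19.4/(0.989−0.398) = 7.721/0.5910 = 13.06 mg/L.
e^(−k_1 t) = e^(−0.398×1.120) = 0.6403; e^(−k_2 t) = e^(−0.989×1.120) = 0.3303.
D = 13.06 × (0.6403 − 0.3303) + 2.01 × 0.3303 = 4.050 + 0.6640 = 4.714 mg/L.
DO = C_s − D = 10.5 − 4.714 = 5.786 mg/L.

DO ≈ 5.79 mg/L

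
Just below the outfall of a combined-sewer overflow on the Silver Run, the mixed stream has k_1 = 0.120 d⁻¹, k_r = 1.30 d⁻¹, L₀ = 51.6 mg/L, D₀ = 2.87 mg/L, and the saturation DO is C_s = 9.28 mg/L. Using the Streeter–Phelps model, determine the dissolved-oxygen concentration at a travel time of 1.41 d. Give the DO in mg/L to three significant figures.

DO ≈ 5.23 mg/L

k_1 L₀/(k_r−k_1) = 0.120×51.6/(1.30−0.120) = 6.192/1.180 = 5.247 mg/L.
e^(−k_1 t) = e^(−0.120×1.410) = 0.8443; e^(−k_r t) = e^(−1.30×1.410) = 0.1599.
D = 5.247 × (0.8443 − 0.1599) + 2.87 × 0.1599 = 3.591 + 0.4590 = 4.050 mg/L.
DO = C_s − D = 9.28 − 4.050 = 5.230 mg/L.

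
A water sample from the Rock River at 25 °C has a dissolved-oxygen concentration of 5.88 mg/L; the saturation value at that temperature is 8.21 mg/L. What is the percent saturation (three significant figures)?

% saturation = C/C_s × 100 = 5.88/8.21 × 100 = 71.6 %.

71.6 % saturation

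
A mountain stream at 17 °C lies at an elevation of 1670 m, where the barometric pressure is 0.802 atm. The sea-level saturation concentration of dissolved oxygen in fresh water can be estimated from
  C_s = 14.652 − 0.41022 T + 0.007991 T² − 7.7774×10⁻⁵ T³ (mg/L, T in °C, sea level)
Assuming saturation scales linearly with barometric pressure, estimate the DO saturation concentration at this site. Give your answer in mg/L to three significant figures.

C_s ≈ 7.70 mg/L

At sea level: C_s = 14.652 − 0.41022×17 + 0.007991×17² − 7.7774×10⁻⁵×17³ = 9.606 mg/L.
Pressure correction: C_s' = 9.606 × 0.802 = 7.704 mg/L.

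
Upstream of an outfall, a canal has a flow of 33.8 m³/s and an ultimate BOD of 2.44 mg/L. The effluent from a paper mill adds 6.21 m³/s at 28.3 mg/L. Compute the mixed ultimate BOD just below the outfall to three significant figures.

6.45 mg/L

Flow-weighted mixing: C = (Q_r C_r + Q_w C_w)/(Q_r + Q_w)
= (33.8×2.44 + 6.21×28.3)/(33.8 + 6.21) = 258.2/40.01 = 6.454 mg/L.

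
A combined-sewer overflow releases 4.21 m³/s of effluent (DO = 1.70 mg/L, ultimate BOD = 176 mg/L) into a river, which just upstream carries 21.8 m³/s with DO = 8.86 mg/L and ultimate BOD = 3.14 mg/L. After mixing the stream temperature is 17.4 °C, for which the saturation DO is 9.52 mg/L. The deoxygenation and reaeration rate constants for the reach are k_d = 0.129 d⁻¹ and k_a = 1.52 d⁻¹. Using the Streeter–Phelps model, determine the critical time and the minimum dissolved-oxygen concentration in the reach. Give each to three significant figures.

Mixed DO = (21.8×8.86 + 4.21×1.70)/(21.8+4.21) = 200.3/26.01 = 7.701 mg/L.
Mixed L₀ = (21.8×3.14 + 4.21×176)/(26.01) = 809.4/26.01 = 31.12 mg/L.
Initial deficit D₀ = C_s − DO₀ = 9.52 − 7.701 = 1.819 mg/L.
t_c = (1/1.391) ln[(1.52/0.129)(1 − 1.819×1.391/(0.129×31.12))] = 0.7189 × ln(4.357) = 1.058 d.
D_c = (0.129/1.52) × 31.12 × e^(−0.129×1.058) = 0.08487 × 31.12 × 0.8724 = 2.304 mg/L.
Minimum DO = 9.52 − 2.304 = 7.216 mg/L.

t_c ≈ 1.06 d; minimum DO ≈ 7.22 mg/L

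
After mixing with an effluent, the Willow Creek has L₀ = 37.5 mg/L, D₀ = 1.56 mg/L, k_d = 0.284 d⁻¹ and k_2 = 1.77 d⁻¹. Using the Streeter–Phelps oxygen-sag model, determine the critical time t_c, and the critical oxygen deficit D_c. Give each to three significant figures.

t_c ≈ 1.07 d; D_c ≈ 4.45 mg/L

With k_2/k_d = 6.232 and 1 − D₀(k_2−k_d)/(k_d L₀) = 0.7823,
t_c = ln(6.232 × 0.7823) / (1.77 − 0.284) = ln(4.876) / 1.486 = 1.584/1.486 = 1.066 d.
D_c = (k_d/k_2) L₀ e^(−k_d t_c) = (0.284/1.77) × 37.5 × e^(−0.284×1.066) = 0.1605 × 37.5 × 0.7388 = 4.445 mg/L.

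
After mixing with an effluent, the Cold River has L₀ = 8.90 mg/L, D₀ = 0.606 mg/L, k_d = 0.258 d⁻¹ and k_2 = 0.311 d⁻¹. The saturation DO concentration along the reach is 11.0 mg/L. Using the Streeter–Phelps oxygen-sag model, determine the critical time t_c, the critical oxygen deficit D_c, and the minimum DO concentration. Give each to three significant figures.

t_c = [1/(k_2−k_d)] ln[(k_2/k_d)(1 − D₀(k_2−k_d)/(k_d L₀))]
= [1/(0.311−0.258)] ln[(0.311/0.258)(1 − 0.606×0.05300/(0.258×8.90))]
= (1/0.05300) ln[1.205 × 0.9860] = 18.87 × ln(1.189) = 18.87 × 0.1727 = 3.259 d.
L(t_c) = L₀ e^(−k_d t_c) = 8.90 × 0.4313 = 3.839 mg/L, and at the critical point k_2 D_c = k_d L, so D_c = (0.258/0.311) × 3.839 = 3.185 mg/L.
Minimum DO = C_s − D_c = 11.0 − 3.185 = 7.815 mg/L.

t_c ≈ 3.26 d; D_c ≈ 3.18 mg/L; min DO ≈ 7.82 mg/L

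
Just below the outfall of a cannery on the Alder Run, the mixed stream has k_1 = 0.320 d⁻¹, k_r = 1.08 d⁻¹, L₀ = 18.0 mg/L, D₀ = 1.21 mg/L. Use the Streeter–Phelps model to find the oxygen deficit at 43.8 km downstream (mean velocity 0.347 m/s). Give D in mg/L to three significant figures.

Travel time t = x/v = 43.8 km / (0.347 m/s) = 43800 m / 0.347 m/s = 126200 s = 1.461 d.
k_1 L₀/(k_r−k_1) = 0.320×18.0/(1.08−0.320) = 5.760/0.7600 = 7.579 mg/L.
e^(−k_1 t) = e^(−0.320×1.461) = 0.6266; e^(−k_r t) = e^(−1.08×1.461) = 0.2064.
D = 7.579 × (0.6266 − 0.2064) + 1.21 × 0.2064 = 3.184 + 0.2498 = 3.434 mg/L.

D ≈ 3.43 mg/L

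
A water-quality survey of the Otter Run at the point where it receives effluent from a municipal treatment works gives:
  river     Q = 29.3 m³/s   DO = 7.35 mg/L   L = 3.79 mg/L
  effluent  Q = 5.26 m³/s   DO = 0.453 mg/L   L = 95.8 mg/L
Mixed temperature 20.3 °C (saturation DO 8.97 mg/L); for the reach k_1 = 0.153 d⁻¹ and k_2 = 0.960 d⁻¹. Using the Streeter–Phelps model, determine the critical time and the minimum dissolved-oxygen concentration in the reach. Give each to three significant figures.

t_c ≈ 0.334 d; minimum DO ≈ 6.28 mg/L

Mixed DO = (29.3×7.35 + 5.26×0.453)/(29.3+5.26) = 217.7/34.56 = 6.300 mg/L.
Mixed L₀ = (29.3×3.79 + 5.26×95.8)/(34.56) = 615.0/34.56 = 17.79 mg/L.
Initial deficit D₀ = C_s − DO₀ = 8.97 − 6.300 = 2.670 mg/L.
t_c = (1/0.8070) ln[(0.960/0.153)(1 − 2.670×0.8070/(0.153×17.79))] = 1.239 × ln(1.309) = 0.3337 d.
D_c = (0.153/0.960) × 17.79 × e^(−0.153×0.3337) = 0.1594 × 17.79 × 0.9502 = 2.695 mg/L.
Minimum DO = 8.97 − 2.695 = 6.275 mg/L.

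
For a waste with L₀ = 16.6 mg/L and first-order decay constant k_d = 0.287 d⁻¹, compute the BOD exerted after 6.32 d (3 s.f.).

y_t = L₀(1 − e^(−k_d t)) = 16.6 × (1 − e^(−0.287×6.32))
= 16.6 × (1 − 0.1630) = 16.6 × 0.8370 = 13.89 mg/L.

y ≈ 13.9 mg/L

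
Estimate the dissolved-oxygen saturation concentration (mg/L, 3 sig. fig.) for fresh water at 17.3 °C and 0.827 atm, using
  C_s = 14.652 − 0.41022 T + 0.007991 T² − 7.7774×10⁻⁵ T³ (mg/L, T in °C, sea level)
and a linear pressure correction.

C_s ≈ 7.89 mg/L

At sea level: C_s = 14.652 − 0.41022×17.3 + 0.007991×17.3² − 7.7774×10⁻⁵×17.3³ = 9.544 mg/L.
Pressure correction: C_s' = 9.544 × 0.827 = 7.893 mg/L.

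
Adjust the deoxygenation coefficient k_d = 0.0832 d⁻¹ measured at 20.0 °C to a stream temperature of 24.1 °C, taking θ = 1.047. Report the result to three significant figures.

k_d ≈ 0.100 d⁻¹

k_d(T₂) = k_d(T₁) · θ^(T₂−T₁) = 0.0832 × 1.047^(24.1−20.0)
= 0.0832 × 1.047^4.10 = 0.0832 × 1.207 = 0.1004 d⁻¹.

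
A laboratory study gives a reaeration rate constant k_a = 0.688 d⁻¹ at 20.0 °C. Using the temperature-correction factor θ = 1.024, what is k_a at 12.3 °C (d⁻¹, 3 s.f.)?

k_a ≈ 0.573 d⁻¹

k_a(T₂) = k_a(T₁) · θ^(T₂−T₁) = 0.688 × 1.024^(12.3−20.0)
= 0.688 × 1.024^-7.70 = 0.688 × 0.8331 = 0.5732 d⁻¹.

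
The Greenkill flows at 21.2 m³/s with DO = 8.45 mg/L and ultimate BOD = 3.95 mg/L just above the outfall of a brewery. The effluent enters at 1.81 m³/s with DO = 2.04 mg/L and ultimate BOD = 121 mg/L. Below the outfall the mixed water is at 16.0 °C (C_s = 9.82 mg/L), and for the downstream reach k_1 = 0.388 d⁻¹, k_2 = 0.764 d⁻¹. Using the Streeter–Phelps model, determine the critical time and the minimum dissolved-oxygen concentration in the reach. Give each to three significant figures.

Mixed DO = (21.2×8.45 + 1.81×2.04)/(21.2+1.81) = 182.8/23.01 = 7.946 mg/L.
Mixed L₀ = (21.2×3.95 + 1.81×121)/(23.01) = 302.8/23.01 = 13.16 mg/L.
Initial deficit D₀ = C_s − DO₀ = 9.82 − 7.946 = 1.874 mg/L.
t_c = (1/0.3760) ln[(0.764/0.388)(1 − 1.874×0.3760/(0.388×13.16))] = 2.660 × ln(1.697) = 1.407 d.
D_c = (0.388/0.764) × 13.16 × e^(−0.388×1.407) = 0.5079 × 13.16 × 0.5793 = 3.871 mg/L.
Minimum DO = 9.82 − 3.871 = 5.949 mg/L.

t_c ≈ 1.41 d; minimum DO ≈ 5.95 mg/L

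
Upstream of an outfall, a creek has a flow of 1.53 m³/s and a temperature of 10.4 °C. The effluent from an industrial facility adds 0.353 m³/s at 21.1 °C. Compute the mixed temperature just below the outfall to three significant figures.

12.4 °C

Flow-weighted mixing: C = (Q_r C_r + Q_w C_w)/(Q_r + Q_w)
= (1.53×10.4 + 0.353×21.1)/(1.53 + 0.353) = 23.36/1.883 = 12.41 °C.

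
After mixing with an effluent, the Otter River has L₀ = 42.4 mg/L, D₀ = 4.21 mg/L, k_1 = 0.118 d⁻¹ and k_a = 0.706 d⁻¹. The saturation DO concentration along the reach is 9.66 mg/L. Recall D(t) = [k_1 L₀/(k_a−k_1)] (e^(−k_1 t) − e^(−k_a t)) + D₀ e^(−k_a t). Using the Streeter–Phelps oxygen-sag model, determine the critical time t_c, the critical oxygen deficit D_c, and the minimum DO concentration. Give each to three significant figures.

With k_a/k_1 = 5.983 and 1 − D₀(k_a−k_1)/(k_1 L₀) = 0.5052,
t_c = ln(5.983 × 0.5052) / (0.706 − 0.118) = ln(3.023) / 0.5880 = 1.106/0.5880 = 1.881 d.
L(t_c) = L₀ e^(−k_1 t_c) = 42.4 × 0.8009 = 33.96 mg/L, and at the critical point k_a D_c = k_1 L, so D_c = (0.118/0.706) × 33.96 = 5.676 mg/L.
Minimum DO = C_s − D_c = 9.66 − 5.676 = 3.984 mg/L.

t_c ≈ 1.88 d; D_c ≈ 5.68 mg/L; min DO ≈ 3.98 mg/L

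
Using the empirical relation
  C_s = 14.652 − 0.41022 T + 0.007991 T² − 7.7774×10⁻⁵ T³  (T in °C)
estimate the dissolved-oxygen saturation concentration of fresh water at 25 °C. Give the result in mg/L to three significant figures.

C_s = 14.652 − 0.41022×25 + 0.007991×25² − 7.7774×10⁻⁵×25³ = 8.176 mg/L.

C_s ≈ 8.18 mg/L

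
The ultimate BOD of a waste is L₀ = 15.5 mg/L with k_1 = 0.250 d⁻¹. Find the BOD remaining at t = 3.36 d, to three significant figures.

L_t = L₀ e^(−k_1 t) = 15.5 × e^(−0.250×3.36) = 15.5 × 0.4317 = 6.692 mg/L.

L ≈ 6.69 mg/L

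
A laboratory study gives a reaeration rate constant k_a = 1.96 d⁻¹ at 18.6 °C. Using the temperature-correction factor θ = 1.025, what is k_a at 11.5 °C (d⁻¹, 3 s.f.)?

k_a(T₂) = k_a(T₁) · θ^(T₂−T₁) = 1.96 × 1.025^(11.5−18.6)
= 1.96 × 1.025^-7.10 = 1.96 × 0.8392 = 1.645 d⁻¹.

k_a ≈ 1.64 d⁻¹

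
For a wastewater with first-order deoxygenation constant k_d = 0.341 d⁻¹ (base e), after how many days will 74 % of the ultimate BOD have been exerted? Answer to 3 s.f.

y/L₀ = 1 − e^(−k_d t) = 0.74 ⇒ e^(−k_d t) = 0.260
t = −ln(0.260) / 0.341 = 1.347 / 0.341 = 3.950 d.

t ≈ 3.95 d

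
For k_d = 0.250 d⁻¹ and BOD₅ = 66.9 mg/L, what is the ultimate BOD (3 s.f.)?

L₀ ≈ 93.8 mg/L

BOD₅ = L₀(1 − e^(−5k_d)) ⇒ L₀ = BOD₅ / (1 − e^(−5×0.250))
= 66.9 / (1 − 0.2865) = 66.9 / 0.7135 = 93.76 mg/L.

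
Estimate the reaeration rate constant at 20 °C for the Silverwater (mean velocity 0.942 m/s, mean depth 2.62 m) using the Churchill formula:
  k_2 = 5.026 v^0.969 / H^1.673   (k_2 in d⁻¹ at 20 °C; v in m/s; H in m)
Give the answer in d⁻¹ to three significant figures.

k_2 ≈ 0.947 d⁻¹

k_2 = 5.026 × 0.942^0.969 / 2.62^1.673 = 5.026 × 0.9437 / 5.010 = 0.9468 d⁻¹.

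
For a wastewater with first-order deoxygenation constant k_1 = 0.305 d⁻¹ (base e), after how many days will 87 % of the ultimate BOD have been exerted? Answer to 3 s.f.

y/L₀ = 1 − e^(−k_1 t) = 0.87 ⇒ e^(−k_1 t) = 0.130
t = −ln(0.130) / 0.305 = 2.040 / 0.305 = 6.689 d.

t ≈ 6.69 d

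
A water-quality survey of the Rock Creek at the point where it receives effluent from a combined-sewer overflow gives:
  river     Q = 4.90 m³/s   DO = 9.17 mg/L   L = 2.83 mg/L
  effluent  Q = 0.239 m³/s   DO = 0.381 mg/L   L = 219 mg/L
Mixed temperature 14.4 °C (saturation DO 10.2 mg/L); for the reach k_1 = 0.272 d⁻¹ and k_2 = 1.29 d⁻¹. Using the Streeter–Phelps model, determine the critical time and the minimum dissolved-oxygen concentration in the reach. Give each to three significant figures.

Mixed DO = (4.90×9.17 + 0.239×0.381)/(4.90+0.239) = 45.02/5.139 = 8.761 mg/L.
Mixed L₀ = (4.90×2.83 + 0.239×219)/(5.139) = 66.21/5.139 = 12.88 mg/L.
Initial deficit D₀ = C_s − DO₀ = 10.2 − 8.761 = 1.439 mg/L.
t_c = (1/1.018) ln[(1.29/0.272)(1 − 1.439×1.018/(0.272×12.88))] = 0.9823 × ln(2.760) = 0.9974 d.
D_c = (0.272/1.29) × 12.88 × e^(−0.272×0.9974) = 0.2109 × 12.88 × 0.7624 = 2.071 mg/L.
Minimum DO = 10.2 − 2.071 = 8.129 mg/L.

t_c ≈ 0.997 d; minimum DO ≈ 8.13 mg/L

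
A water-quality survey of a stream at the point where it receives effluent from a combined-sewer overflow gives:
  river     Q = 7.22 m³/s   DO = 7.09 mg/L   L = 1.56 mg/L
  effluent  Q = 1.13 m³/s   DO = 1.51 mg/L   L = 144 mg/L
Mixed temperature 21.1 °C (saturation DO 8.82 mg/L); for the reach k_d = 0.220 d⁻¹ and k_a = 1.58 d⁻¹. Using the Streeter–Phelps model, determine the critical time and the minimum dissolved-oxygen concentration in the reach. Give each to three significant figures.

Mixed DO = (7.22×7.09 + 1.13×1.51)/(7.22+1.13) = 52.90/8.350 = 6.335 mg/L.
Mixed L₀ = (7.22×1.56 + 1.13×144)/(8.350) = 174.0/8.350 = 20.84 mg/L.
Initial deficit D₀ = C_s − DO₀ = 8.82 − 6.335 = 2.485 mg/L.
t_c = (1/1.360) ln[(1.58/0.220)(1 − 2.485×1.360/(0.220×20.84))] = 0.7353 × ln(1.887) = 0.4668 d.
D_c = (0.220/1.58) × 20.84 × e^(−0.220×0.4668) = 0.1392 × 20.84 × 0.9024 = 2.618 mg/L.
Minimum DO = 8.82 − 2.618 = 6.202 mg/L.

t_c ≈ 0.467 d; minimum DO ≈ 6.20 mg/L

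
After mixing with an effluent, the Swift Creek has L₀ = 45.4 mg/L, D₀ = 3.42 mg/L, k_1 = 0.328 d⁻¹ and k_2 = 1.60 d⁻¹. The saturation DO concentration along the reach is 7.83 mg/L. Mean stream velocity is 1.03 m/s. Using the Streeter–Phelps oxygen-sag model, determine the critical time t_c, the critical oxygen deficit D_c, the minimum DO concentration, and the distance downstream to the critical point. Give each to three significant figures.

At the critical point dD/dt = 0, so k_1 L₀ e^(−k_1 t) = k_2 D. Substituting D(t) from the Streeter–Phelps equation and solving for t gives
t_c = ln[(k_2/k_1)(1 − D₀(k_2−k_1)/(k_1 L₀))] / (k_2−k_1).
Here k_2−k_1 = 1.272 d⁻¹ and 1 − D₀(k_2−k_1)/(k_1 L₀) = 1 − 3.42×1.272/(0.328×45.4) = 0.7079, so
t_c = ln(4.878 × 0.7079) / 1.272 = 1.239 / 1.272 = 0.9742 d.
L(t_c) = L₀ e^(−k_1 t_c) = 45.4 × 0.7265 = 32.98 mg/L, and at the critical point k_2 D_c = k_1 L, so D_c = (0.328/1.60) × 32.98 = 6.761 mg/L.
Minimum DO = C_s − D_c = 7.83 − 6.761 = 1.069 mg/L.
x_c = v t_c = 1.03 m/s × 0.9742 d × 86400 s/d = 86700 m ≈ 86.7 km.

t_c ≈ 0.974 d; D_c ≈ 6.76 mg/L; min DO ≈ 1.07 mg/L; x_c ≈ 86.7 km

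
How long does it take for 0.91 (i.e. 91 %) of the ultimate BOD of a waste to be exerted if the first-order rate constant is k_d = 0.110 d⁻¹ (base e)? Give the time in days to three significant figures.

y/L₀ = 1 − e^(−k_d t) = 0.91 ⇒ e^(−k_d t) = 0.0900
t = −ln(0.0900) / 0.110 = 2.408 / 0.110 = 21.89 d.

t ≈ 21.9 d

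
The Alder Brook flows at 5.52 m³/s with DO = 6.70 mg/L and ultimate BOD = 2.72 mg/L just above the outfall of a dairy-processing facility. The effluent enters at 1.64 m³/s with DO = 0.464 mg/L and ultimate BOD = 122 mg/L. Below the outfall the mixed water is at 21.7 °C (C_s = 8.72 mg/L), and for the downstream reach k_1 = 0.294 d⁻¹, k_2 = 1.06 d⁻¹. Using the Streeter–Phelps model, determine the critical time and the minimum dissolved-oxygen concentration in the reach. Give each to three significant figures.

t_c ≈ 1.21 d; minimum DO ≈ 2.88 mg/L

Mixed DO = (5.52×6.70 + 1.64×0.464)/(5.52+1.64) = 37.74/7.160 = 5.272 mg/L.
Mixed L₀ = (5.52×2.72 + 1.64×122)/(7.160) = 215.1/7.160 = 30.04 mg/L.
Initial deficit D₀ = C_s − DO₀ = 8.72 − 5.272 = 3.448 mg/L.
t_c = (1/0.7660) ln[(1.06/0.294)(1 − 3.448×0.7660/(0.294×30.04))] = 1.305 × ln(2.527) = 1.210 d.
D_c = (0.294/1.06) × 30.04 × e^(−0.294×1.210) = 0.2774 × 30.04 × 0.7006 = 5.837 mg/L.
Minimum DO = 8.72 − 5.837 = 2.883 mg/L.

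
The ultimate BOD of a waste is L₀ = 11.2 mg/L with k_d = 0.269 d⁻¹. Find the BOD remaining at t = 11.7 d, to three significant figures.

L_t = L₀ e^(−k_d t) = 11.2 × e^(−0.269×11.7) = 11.2 × 0.04297 = 0.4812 mg/L.

L ≈ 0.481 mg/L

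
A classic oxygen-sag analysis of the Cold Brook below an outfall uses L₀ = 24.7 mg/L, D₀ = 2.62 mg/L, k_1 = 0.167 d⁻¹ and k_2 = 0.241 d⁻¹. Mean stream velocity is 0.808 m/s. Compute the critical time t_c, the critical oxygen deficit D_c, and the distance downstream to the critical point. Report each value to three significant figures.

With k_2/k_1 = 1.443 and 1 − D₀(k_2−k_1)/(k_1 L₀) = 0.9530,
t_c = ln(1.443 × 0.9530) / (0.241 − 0.167) = ln(1.375) / 0.07400 = 0.3187/0.07400 = 4.306 d.
L(t_c) = L₀ e^(−k_1 t_c) = 24.7 × 0.4872 = 12.03 mg/L, and at the critical point k_2 D_c = k_1 L, so D_c = (0.167/0.241) × 12.03 = 8.338 mg/L.
x_c = v t_c = 0.808 m/s × 4.306 d × 86400 s/d = 300600 m ≈ 301 km.

t_c ≈ 4.31 d; D_c ≈ 8.34 mg/L; x_c ≈ 301 km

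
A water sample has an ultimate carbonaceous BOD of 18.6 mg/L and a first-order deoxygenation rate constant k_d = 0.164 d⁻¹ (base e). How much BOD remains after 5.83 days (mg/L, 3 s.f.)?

L ≈ 7.15 mg/L

L_t = L₀ e^(−k_d t) = 18.6 × e^(−0.164×5.83) = 18.6 × 0.3844 = 7.149 mg/L.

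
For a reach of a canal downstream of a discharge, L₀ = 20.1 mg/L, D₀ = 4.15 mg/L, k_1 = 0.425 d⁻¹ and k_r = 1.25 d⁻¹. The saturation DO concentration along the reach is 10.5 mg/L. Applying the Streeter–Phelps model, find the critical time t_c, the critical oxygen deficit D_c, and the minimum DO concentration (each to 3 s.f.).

At the critical point dD/dt = 0, so k_1 L₀ e^(−k_1 t) = k_r D. Substituting D(t) from the Streeter–Phelps equation and solving for t gives
t_c = ln[(k_r/k_1)(1 − D₀(k_r−k_1)/(k_1 L₀))] / (k_r−k_1).
Here k_r−k_1 = 0.8250 d⁻¹ and 1 − D₀(k_r−k_1)/(k_1 L₀) = 1 − 4.15×0.8250/(0.425×20.1) = 0.5992, so
t_c = ln(2.941 × 0.5992) / 0.8250 = 0.5667 / 0.8250 = 0.6869 d.
D_c = (k_1/k_r) L₀ e^(−k_1 t_c) = (0.425/1.25) × 20.1 × e^(−0.425×0.6869) = 0.3400 × 20.1 × 0.7468 = 5.104 mg/L.
Minimum DO = C_s − D_c = 10.5 − 5.104 = 5.396 mg/L.

t_c ≈ 0.687 d; D_c ≈ 5.10 mg/L; min DO ≈ 5.40 mg/L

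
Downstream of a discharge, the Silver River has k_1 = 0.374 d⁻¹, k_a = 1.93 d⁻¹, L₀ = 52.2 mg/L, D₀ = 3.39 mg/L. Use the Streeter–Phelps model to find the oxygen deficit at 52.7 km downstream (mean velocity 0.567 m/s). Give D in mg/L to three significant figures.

Travel time t = x/v = 52.7 km / (0.567 m/s) = 52700 m / 0.567 m/s = 92950 s = 1.076 d.
k_1 L₀/(k_a−k_1) = 0.374×52.2/(1.93−0.374) = 19.52/1.556 = 12.55 mg/L.
e^(−k_1 t) = e^(−0.374×1.076) = 0.6688; e^(−k_a t) = e^(−1.93×1.076) = 0.1254.
D = 12.55 × (0.6688 − 0.1254) + 3.39 × 0.1254 = 6.817 + 0.4251 = 7.242 mg/L.

D ≈ 7.24 mg/L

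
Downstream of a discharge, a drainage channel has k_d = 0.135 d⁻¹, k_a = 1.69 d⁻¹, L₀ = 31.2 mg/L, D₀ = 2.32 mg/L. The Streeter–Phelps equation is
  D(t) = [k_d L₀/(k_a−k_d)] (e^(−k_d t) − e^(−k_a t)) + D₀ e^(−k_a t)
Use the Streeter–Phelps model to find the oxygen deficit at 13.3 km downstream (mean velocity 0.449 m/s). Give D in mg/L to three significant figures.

D ≈ 2.37 mg/L

Travel time t = x/v = 13.3 km / (0.449 m/s) = 13300 m / 0.449 m/s = 29620 s = 0.3428 d.
k_d L₀/(k_a−k_d) = 0.135×31.2/(1.69−0.135) = 4.212/1.555 = 2.709 mg/L.
e^(−k_d t) = e^(−0.135×0.3428) = 0.9548; e^(−k_a t) = e^(−1.69×0.3428) = 0.5602.
D = 2.709 × (0.9548 − 0.5602) + 2.32 × 0.5602 = 1.069 + 1.300 = 2.368 mg/L.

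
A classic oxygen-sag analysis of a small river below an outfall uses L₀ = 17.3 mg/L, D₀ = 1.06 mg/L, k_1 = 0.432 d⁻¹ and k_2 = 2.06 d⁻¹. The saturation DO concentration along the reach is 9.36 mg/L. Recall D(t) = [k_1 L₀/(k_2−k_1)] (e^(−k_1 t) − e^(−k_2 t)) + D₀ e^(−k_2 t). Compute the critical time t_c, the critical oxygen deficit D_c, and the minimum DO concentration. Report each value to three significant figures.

t_c = [1/(k_2−k_1)] ln[(k_2/k_1)(1 − D₀(k_2−k_1)/(k_1 L₀))]
= [1/(2.06−0.432)] ln[(2.06/0.432)(1 − 1.06×1.628/(0.432×17.3))]
= (1/1.628) ln[4.769 × 0.7691] = 0.6143 × ln(3.667) = 0.6143 × 1.299 = 0.7982 d.
D_c = (k_1/k_2) L₀ e^(−k_1 t_c) = (0.432/2.06) × 17.3 × e^(−0.432×0.7982) = 0.2097 × 17.3 × 0.7083 = 2.570 mg/L.
Minimum DO = C_s − D_c = 9.36 − 2.570 = 6.790 mg/L.

t_c ≈ 0.798 d; D_c ≈ 2.57 mg/L; min DO ≈ 6.79 mg/L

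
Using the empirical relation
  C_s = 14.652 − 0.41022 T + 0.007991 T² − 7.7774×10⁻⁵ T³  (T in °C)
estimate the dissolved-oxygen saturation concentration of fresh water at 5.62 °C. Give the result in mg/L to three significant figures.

C_s = 14.652 − 0.41022×5.62 + 0.007991×5.62² − 7.7774×10⁻⁵×5.62³ = 12.59 mg/L.

C_s ≈ 12.6 mg/L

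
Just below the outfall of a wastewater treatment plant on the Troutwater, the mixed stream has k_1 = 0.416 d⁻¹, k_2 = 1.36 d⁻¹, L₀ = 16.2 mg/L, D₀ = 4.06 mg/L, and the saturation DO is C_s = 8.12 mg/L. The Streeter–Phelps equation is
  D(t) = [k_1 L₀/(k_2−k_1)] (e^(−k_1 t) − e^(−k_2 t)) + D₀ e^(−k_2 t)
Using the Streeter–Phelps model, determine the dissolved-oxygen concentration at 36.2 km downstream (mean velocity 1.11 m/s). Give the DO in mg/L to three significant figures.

DO ≈ 3.86 mg/L

Travel time t = x/v = 36.2 km / (1.11 m/s) = 36200 m / 1.11 m/s = 32610 s = 0.3775 d.
k_1 L₀/(k_2−k_1) = 0.416×16.2/(1.36−0.416) = 6.739/0.9440 = 7.139 mg/L.
e^(−k_1 t) = e^(−0.416×0.3775) = 0.8547; e^(−k_2 t) = e^(−1.36×0.3775) = 0.5985.
D = 7.139 × (0.8547 − 0.5985) + 4.06 × 0.5985 = 1.829 + 2.430 = 4.259 mg/L.
DO = C_s − D = 8.12 − 4.259 = 3.861 mg/L.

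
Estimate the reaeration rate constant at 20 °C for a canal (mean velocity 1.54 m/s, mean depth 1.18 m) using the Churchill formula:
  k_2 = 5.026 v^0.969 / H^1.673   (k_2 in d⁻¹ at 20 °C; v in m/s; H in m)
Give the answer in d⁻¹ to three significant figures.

k_2 = 5.026 × 1.54^0.969 / 1.18^1.673 = 5.026 × 1.520 / 1.319 = 5.790 d⁻¹.

k_2 ≈ 5.79 d⁻¹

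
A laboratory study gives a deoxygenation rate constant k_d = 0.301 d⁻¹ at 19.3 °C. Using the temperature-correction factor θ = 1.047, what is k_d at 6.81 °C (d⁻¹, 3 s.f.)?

k_d(T₂) = k_d(T₁) · θ^(T₂−T₁) = 0.301 × 1.047^(6.81−19.3)
= 0.301 × 1.047^-12.5 = 0.301 × 0.5635 = 0.1696 d⁻¹.

k_d ≈ 0.170 d⁻¹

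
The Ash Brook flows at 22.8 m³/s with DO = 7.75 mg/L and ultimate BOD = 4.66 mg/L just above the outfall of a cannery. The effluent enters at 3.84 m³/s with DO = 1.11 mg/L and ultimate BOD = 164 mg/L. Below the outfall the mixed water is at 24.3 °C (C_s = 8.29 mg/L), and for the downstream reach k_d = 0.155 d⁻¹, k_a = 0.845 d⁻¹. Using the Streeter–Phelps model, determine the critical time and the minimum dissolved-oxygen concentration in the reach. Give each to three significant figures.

t_c ≈ 2.06 d; minimum DO ≈ 4.61 mg/L

Mixed DO = (22.8×7.75 + 3.84×1.11)/(22.8+3.84) = 181.0/26.64 = 6.793 mg/L.
Mixed L₀ = (22.8×4.66 + 3.84×164)/(26.64) = 736.0/26.64 = 27.63 mg/L.
Initial deficit D₀ = C_s − DO₀ = 8.29 − 6.793 = 1.497 mg/L.
t_c = (1/0.6900) ln[(0.845/0.155)(1 − 1.497×0.6900/(0.155×27.63))] = 1.449 × ln(4.137) = 2.058 d.
D_c = (0.155/0.845) × 27.63 × e^(−0.155×2.058) = 0.1834 × 27.63 × 0.7269 = 3.684 mg/L.
Minimum DO = 8.29 − 3.684 = 4.606 mg/L.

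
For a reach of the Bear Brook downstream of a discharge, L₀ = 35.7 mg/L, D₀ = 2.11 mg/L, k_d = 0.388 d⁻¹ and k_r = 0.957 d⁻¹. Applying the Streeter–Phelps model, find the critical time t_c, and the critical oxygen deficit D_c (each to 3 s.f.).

t_c ≈ 1.43 d; D_c ≈ 8.32 mg/L

With k_r/k_d = 2.466 and 1 − D₀(k_r−k_d)/(k_d L₀) = 0.9133,
t_c = ln(2.466 × 0.9133) / (0.957 − 0.388) = ln(2.253) / 0.5690 = 0.8121/0.5690 = 1.427 d.
L(t_c) = L₀ e^(−k_d t_c) = 35.7 × 0.5748 = 20.52 mg/L, and at the critical point k_r D_c = k_d L, so D_c = (0.388/0.957) × 20.52 = 8.319 mg/L.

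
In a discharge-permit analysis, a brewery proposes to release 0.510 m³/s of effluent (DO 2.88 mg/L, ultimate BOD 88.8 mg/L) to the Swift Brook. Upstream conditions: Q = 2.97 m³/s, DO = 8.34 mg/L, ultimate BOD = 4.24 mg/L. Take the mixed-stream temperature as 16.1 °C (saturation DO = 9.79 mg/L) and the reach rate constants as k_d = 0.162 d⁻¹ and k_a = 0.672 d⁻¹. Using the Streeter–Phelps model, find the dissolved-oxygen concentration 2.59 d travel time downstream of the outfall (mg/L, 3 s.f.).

DO ≈ 6.85 mg/L

Mixed DO = (2.97×8.34 + 0.510×2.88)/(2.97+0.510) = 26.24/3.480 = 7.540 mg/L.
Mixed L₀ = (2.97×4.24 + 0.510×88.8)/(3.480) = 57.88/3.480 = 16.63 mg/L.
Initial deficit D₀ = C_s − DO₀ = 9.79 − 7.540 = 2.250 mg/L.
D(2.59) = [0.162×16.63/(0.672−0.162)](e^(−0.162×2.59) − e^(−0.672×2.59)) + 2.250 e^(−0.672×2.59)
= 5.283 × (0.6573 − 0.1754) + 2.250 × 0.1754 = 2.941 mg/L.
DO = 9.79 − 2.941 = 6.849 mg/L.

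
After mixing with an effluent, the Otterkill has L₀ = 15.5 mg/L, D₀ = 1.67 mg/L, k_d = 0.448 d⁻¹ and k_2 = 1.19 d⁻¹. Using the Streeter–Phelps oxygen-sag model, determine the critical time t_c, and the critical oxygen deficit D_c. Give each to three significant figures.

t_c ≈ 1.05 d; D_c ≈ 3.64 mg/L

With k_2/k_d = 2.656 and 1 − D₀(k_2−k_d)/(k_d L₀) = 0.8216,
t_c = ln(2.656 × 0.8216) / (1.19 − 0.448) = ln(2.182) / 0.7420 = 0.7804/0.7420 = 1.052 d.
L(t_c) = L₀ e^(−k_d t_c) = 15.5 × 0.6243 = 9.676 mg/L, and at the critical point k_2 D_c = k_d L, so D_c = (0.448/1.19) × 9.676 = 3.643 mg/L.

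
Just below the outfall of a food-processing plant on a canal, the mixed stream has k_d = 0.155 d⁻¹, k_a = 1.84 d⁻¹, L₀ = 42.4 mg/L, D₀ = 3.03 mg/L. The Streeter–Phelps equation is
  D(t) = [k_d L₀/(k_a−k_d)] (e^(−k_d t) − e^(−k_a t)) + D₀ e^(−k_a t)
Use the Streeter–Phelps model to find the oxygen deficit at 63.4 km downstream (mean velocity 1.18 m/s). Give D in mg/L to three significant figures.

D ≈ 3.26 mg/L

Travel time t = x/v = 63.4 km / (1.18 m/s) = 63400 m / 1.18 m/s = 53730 s = 0.6219 d.
k_d L₀/(k_a−k_d) = 0.155×42.4/(1.84−0.155) = 6.572/1.685 = 3.900 mg/L.
e^(−k_d t) = e^(−0.155×0.6219) = 0.9081; e^(−k_a t) = e^(−1.84×0.6219) = 0.3185.
D = 3.900 × (0.9081 − 0.3185) + 3.03 × 0.3185 = 2.300 + 0.9650 = 3.265 mg/L.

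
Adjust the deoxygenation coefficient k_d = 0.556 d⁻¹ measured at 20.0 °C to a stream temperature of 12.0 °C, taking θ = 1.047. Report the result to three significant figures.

k_d ≈ 0.385 d⁻¹

k_d(T₂) = k_d(T₁) · θ^(T₂−T₁) = 0.556 × 1.047^(12.0−20.0)
= 0.556 × 1.047^-8.00 = 0.556 × 0.6925 = 0.3850 d⁻¹.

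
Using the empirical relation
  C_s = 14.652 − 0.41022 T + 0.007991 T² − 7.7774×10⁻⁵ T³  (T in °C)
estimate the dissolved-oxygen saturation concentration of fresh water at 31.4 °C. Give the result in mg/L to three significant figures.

C_s = 14.652 − 0.41022×31.4 + 0.007991×31.4² − 7.7774×10⁻⁵×31.4³ = 7.242 mg/L.

C_s ≈ 7.24 mg/L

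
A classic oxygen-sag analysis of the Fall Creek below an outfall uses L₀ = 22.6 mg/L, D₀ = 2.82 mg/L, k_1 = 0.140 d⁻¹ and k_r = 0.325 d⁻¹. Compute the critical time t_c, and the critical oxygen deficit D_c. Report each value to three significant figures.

t_c = [1/(k_r−k_1)] ln[(k_r/k_1)(1 − D₀(k_r−k_1)/(k_1 L₀))]
= [1/(0.325−0.140)] ln[(0.325/0.140)(1 − 2.82×0.1850/(0.140×22.6))]
= (1/0.1850) ln[2.321 × 0.8351] = 5.405 × ln(1.939) = 5.405 × 0.6620 = 3.578 d.
D_c = (k_1/k_r) L₀ e^(−k_1 t_c) = (0.140/0.325) × 22.6 × e^(−0.140×3.578) = 0.4308 × 22.6 × 0.6059 = 5.899 mg/L.

t_c ≈ 3.58 d; D_c ≈ 5.90 mg/L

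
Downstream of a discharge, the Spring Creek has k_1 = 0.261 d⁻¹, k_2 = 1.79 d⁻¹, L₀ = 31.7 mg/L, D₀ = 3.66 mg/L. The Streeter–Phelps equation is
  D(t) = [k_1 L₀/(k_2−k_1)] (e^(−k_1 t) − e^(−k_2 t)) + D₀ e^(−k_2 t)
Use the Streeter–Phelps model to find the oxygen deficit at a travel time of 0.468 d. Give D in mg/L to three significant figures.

k_1 L₀/(k_2−k_1) = 0.261×31.7/(1.79−0.261) = 8.274/1.529 = 5.411 mg/L.
e^(−k_1 t) = e^(−0.261×0.4680) = 0.8850; e^(−k_2 t) = e^(−1.79×0.4680) = 0.4327.
D = 5.411 × (0.8850 − 0.4327) + 3.66 × 0.4327 = 2.448 + 1.584 = 4.031 mg/L.

D ≈ 4.03 mg/L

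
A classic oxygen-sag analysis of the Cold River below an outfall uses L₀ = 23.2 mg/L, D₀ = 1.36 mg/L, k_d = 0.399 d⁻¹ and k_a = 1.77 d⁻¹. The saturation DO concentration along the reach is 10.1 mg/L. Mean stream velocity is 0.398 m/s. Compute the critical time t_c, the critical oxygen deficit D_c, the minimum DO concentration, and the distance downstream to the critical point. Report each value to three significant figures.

t_c ≈ 0.923 d; D_c ≈ 3.62 mg/L; min DO ≈ 6.48 mg/L; x_c ≈ 31.7 km

t_c = [1/(k_a−k_d)] ln[(k_a/k_d)(1 − D₀(k_a−k_d)/(k_d L₀))]
= [1/(1.77−0.399)] ln[(1.77/0.399)(1 − 1.36×1.371/(0.399×23.2))]
= (1/1.371) ln[4.436 × 0.7986] = 0.7294 × ln(3.543) = 0.7294 × 1.265 = 0.9226 d.
D_c = (k_d/k_a) L₀ e^(−k_d t_c) = (0.399/1.77) × 23.2 × e^(−0.399×0.9226) = 0.2254 × 23.2 × 0.6920 = 3.619 mg/L.
Minimum DO = C_s − D_c = 10.1 − 3.619 = 6.481 mg/L.
x_c = v t_c = 0.398 m/s × 0.9226 d × 86400 s/d = 31720 m ≈ 31.7 km.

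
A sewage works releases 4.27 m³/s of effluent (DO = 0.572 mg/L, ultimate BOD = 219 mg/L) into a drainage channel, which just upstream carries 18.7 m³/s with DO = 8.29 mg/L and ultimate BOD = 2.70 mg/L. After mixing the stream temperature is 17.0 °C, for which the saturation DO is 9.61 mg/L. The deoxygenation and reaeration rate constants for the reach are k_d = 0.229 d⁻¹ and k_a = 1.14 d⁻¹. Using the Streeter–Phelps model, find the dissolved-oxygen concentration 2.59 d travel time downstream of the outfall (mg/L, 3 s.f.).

DO ≈ 4.07 mg/L

Mixed DO = (18.7×8.29 + 4.27×0.572)/(18.7+4.27) = 157.5/22.97 = 6.855 mg/L.
Mixed L₀ = (18.7×2.70 + 4.27×219)/(22.97) = 985.6/22.97 = 42.91 mg/L.
Initial deficit D₀ = C_s − DO₀ = 9.61 − 6.855 = 2.755 mg/L.
D(2.59) = [0.229×42.91/(1.14−0.229)](e^(−0.229×2.59) − e^(−1.14×2.59)) + 2.755 e^(−1.14×2.59)
= 10.79 × (0.5526 − 0.05220) + 2.755 × 0.05220 = 5.541 mg/L.
DO = 9.61 − 5.541 = 4.069 mg/L.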